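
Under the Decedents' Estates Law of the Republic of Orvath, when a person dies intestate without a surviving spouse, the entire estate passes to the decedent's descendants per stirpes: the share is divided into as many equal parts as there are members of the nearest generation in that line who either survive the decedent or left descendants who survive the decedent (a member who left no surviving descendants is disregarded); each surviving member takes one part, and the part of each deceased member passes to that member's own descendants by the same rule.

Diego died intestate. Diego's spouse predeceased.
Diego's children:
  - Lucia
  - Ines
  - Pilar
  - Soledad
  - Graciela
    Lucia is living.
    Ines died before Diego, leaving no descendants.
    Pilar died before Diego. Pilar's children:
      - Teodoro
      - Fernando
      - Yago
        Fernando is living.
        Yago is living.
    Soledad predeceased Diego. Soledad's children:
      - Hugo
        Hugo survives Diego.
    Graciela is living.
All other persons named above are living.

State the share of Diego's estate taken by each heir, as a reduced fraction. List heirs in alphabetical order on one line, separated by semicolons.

Fernando 1/12; Graciela 1/4; Hugo 1/4; Lucia 1/4; Teodoro 1/12; Yago 1/12

There is no surviving spouse, so the entire estate passes to Diego's descendants per stirpes.
Ines left no surviving issue, so that branch lapses and is disregarded.
The estate is divided into 4 equal shares of 1/4 among Lucia, Pilar, Soledad, Graciela.
Lucia is living and takes 1/4.
Pilar predeceased; the 1/4 allotted to Pilar's branch passes to Pilar's issue by representation.
The 1/4 is divided into 3 equal shares of 1/12 among Teodoro, Fernando, Yago.
Teodoro is living and takes 1/12.
Fernando is living and takes 1/12.
Yago is living and takes 1/12.
Soledad predeceased; the 1/4 allotted to Soledad's branch passes to Soledad's issue by representation.
Hugo is the sole taker at this level and receives the full 1/4.
Graciela is living and takes 1/4.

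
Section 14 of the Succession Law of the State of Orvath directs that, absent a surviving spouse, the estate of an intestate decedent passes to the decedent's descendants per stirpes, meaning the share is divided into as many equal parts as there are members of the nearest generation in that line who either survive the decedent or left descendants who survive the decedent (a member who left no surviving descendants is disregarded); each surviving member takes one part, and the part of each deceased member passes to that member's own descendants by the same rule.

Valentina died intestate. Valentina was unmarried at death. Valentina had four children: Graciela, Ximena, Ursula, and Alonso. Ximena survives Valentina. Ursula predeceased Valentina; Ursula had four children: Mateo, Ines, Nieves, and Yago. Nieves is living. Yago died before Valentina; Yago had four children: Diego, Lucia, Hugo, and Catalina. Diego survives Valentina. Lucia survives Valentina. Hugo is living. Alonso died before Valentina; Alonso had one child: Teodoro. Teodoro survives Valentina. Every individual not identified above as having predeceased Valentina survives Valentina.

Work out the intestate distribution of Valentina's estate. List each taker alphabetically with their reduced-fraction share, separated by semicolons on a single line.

There is no surviving spouse, so the entire estate passes to Valentina's descendants per stirpes.
The estate is divided into 4 equal shares of 1/4 among Graciela, Ximena, Ursula, Alonso.
Graciela is living and takes 1/4.
Ximena is living and takes 1/4.
Ursula predeceased; the 1/4 allotted to Ursula's branch passes to Ursula's issue by representation.
The 1/4 is divided into 4 equal shares of 1/16 among Mateo, Ines, Nieves, Yago.
Mateo is living and takes 1/16.
Ines is living and takes 1/16.
Nieves is living and takes 1/16.
Yago predeceased; the 1/16 allotted to Yago's branch passes to Yago's issue by representation.
The 1/16 is divided into 4 equal shares of 1/64 among Diego, Lucia, Hugo, Catalina.
Diego is living and takes 1/64.
Lucia is living and takes 1/64.
Hugo is living and takes 1/64.
Catalina is living and takes 1/64.
Alonso predeceased; the 1/4 allotted to Alonso's branch passes to Alonso's issue by representation.
Teodoro is the sole taker at this level and receives the full 1/4.

Catalina 1/64; Diego 1/64; Graciela 1/4; Hugo 1/64; Ines 1/16; Lucia 1/64; Mateo 1/16; Nieves 1/16; Teodoro 1/4; Ximena 1/4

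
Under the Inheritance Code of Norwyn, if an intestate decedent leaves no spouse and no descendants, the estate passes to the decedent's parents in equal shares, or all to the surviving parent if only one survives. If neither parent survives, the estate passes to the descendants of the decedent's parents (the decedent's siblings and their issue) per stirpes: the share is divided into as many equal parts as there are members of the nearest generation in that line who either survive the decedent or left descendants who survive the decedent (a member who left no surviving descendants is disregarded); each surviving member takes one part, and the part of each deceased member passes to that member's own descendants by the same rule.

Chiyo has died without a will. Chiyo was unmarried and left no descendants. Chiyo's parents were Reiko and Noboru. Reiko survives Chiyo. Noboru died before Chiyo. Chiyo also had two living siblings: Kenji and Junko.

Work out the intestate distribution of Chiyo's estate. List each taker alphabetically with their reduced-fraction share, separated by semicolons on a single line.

Reiko 1

Only one parent, Reiko, survives, so Reiko takes the entire estate. The siblings take nothing because a surviving parent has priority.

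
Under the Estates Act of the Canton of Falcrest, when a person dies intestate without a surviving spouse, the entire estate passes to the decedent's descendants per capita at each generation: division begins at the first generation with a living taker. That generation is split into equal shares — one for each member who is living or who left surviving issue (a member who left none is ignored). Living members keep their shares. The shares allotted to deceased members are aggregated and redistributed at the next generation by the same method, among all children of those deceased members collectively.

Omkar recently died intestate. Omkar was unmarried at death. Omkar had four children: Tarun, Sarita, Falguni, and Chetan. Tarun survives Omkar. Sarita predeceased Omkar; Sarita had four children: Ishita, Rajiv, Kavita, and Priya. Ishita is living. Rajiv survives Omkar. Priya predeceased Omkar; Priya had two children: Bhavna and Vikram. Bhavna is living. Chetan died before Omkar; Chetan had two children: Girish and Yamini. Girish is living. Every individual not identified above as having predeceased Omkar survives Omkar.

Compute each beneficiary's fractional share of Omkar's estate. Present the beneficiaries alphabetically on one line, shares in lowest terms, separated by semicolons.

There is no surviving spouse, so the entire estate passes to Omkar's descendants per capita at each generation.
At generation 1 (Tarun, Sarita, Falguni, Chetan) there are 4 shares of (1)/4 = 1/4 each.
Living: Tarun and Falguni — each takes 1/4.
Deceased: Sarita and Chetan. Their combined 1/2 is pooled and carried to generation 2.
At generation 2 (Ishita, Rajiv, Kavita, Priya, Girish, Yamini) there are 6 shares of (1/2)/6 = 1/12 each.
Living: Ishita, Rajiv, Kavita, Girish, and Yamini — each takes 1/12.
Deceased: Priya. That 1/12 share is carried to generation 3.
At generation 3 (Bhavna, Vikram) there are 2 shares of (1/12)/2 = 1/24 each.
Living: Bhavna and Vikram — each takes 1/24.

Bhavna 1/24; Falguni 1/4; Girish 1/12; Ishita 1/12; Kavita 1/12; Rajiv 1/12; Tarun 1/4; Vikram 1/24; Yamini 1/12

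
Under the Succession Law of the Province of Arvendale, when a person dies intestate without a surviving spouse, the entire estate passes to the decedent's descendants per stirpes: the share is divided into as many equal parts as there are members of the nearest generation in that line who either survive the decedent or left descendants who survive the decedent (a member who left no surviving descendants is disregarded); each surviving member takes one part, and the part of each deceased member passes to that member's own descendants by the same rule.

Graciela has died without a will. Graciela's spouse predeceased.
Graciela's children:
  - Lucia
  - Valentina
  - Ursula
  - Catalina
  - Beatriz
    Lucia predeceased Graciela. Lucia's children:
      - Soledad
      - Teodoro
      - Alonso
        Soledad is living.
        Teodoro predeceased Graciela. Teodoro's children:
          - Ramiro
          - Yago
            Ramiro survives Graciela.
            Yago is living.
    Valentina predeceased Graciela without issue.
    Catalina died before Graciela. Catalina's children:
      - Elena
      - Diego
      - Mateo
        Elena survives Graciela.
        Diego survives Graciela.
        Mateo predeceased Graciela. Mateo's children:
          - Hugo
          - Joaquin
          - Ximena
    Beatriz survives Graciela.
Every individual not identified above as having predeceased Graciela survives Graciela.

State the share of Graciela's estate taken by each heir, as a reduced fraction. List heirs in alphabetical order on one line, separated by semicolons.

Alonso 1/12; Beatriz 1/4; Diego 1/12; Elena 1/12; Hugo 1/36; Joaquin 1/36; Ramiro 1/24; Soledad 1/12; Ursula 1/4; Ximena 1/36; Yago 1/24

There is no surviving spouse, so the entire estate passes to Graciela's descendants per stirpes.
Valentina left no surviving issue, so that branch lapses and is disregarded.
The estate is divided into 4 equal shares of 1/4 among Lucia, Ursula, Catalina, Beatriz.
Lucia predeceased; the 1/4 allotted to Lucia's branch passes to Lucia's issue by representation.
The 1/4 is divided into 3 equal shares of 1/12 among Soledad, Teodoro, Alonso.
Soledad is living and takes 1/12.
Teodoro predeceased; the 1/12 allotted to Teodoro's branch passes to Teodoro's issue by representation.
The 1/12 is divided into 2 equal shares of 1/24 among Ramiro, Yago.
Ramiro is living and takes 1/24.
Yago is living and takes 1/24.
Alonso is living and takes 1/12.
Ursula is living and takes 1/4.
Catalina predeceased; the 1/4 allotted to Catalina's branch passes to Catalina's issue by representation.
The 1/4 is divided into 3 equal shares of 1/12 among Elena, Diego, Mateo.
Elena is living and takes 1/12.
Diego is living and takes 1/12.
Mateo predeceased; the 1/12 allotted to Mateo's branch passes to Mateo's issue by representation.
The 1/12 is divided into 3 equal shares of 1/36 among Hugo, Joaquin, Ximena.
Hugo is living and takes 1/36.
Joaquin is living and takes 1/36.
Ximena is living and takes 1/36.
Beatriz is living and takes 1/4.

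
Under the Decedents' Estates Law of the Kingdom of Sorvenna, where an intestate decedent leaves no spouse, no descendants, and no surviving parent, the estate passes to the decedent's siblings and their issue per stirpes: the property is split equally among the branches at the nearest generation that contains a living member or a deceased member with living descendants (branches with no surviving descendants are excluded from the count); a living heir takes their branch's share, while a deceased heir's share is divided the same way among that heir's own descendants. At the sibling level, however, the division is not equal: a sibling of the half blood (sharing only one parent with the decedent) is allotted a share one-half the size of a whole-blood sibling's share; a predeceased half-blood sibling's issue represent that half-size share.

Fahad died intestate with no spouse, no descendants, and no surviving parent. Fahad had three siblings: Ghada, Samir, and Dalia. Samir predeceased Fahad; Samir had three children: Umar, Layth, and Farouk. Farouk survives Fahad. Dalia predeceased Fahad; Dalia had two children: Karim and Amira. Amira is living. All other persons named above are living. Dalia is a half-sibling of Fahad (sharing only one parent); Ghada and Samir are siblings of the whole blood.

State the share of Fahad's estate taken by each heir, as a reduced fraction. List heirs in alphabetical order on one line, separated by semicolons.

No spouse, descendants, or parent survives, so the estate passes to Fahad's siblings per stirpes.
Half-blood siblings count for one-half the weight of whole-blood siblings at the initial division.
Dividing 1 in proportion to weights (total weight 5/2): Ghada (weight 1) → 2/5; Samir (weight 1) → 2/5; Dalia (weight 1/2) → 1/5.
Ghada is living and takes 2/5.
Samir predeceased; the 2/5 allotted to Samir's branch passes to Samir's issue by representation.
The 2/5 is divided into 3 equal shares of 2/15 among Umar, Layth, Farouk.
Umar is living and takes 2/15.
Layth is living and takes 2/15.
Farouk is living and takes 2/15.
Dalia predeceased; the 1/5 allotted to Dalia's branch passes to Dalia's issue by representation.
The 1/5 is divided into 2 equal shares of 1/10 among Karim, Amira.
Karim is living and takes 1/10.
Amira is living and takes 1/10.

Amira 1/10; Farouk 2/15; Ghada 2/5; Karim 1/10; Layth 2/15; Umar 2/15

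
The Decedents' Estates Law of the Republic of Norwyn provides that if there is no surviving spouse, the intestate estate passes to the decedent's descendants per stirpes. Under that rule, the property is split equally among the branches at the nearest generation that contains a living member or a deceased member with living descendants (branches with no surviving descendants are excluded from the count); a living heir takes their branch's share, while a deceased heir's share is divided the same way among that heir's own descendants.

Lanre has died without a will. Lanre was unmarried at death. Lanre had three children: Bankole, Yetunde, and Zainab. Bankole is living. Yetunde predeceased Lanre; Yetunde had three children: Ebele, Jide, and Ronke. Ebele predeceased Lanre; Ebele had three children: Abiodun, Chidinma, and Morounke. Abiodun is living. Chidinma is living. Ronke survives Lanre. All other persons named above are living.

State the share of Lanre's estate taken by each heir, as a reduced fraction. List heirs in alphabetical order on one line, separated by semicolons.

Abiodun 1/27; Bankole 1/3; Chidinma 1/27; Jide 1/9; Morounke 1/27; Ronke 1/9; Zainab 1/3

There is no surviving spouse, so the entire estate passes to Lanre's descendants per stirpes.
The estate is divided into 3 equal shares of 1/3 among Bankole, Yetunde, Zainab.
Bankole is living and takes 1/3.
Yetunde predeceased; the 1/3 allotted to Yetunde's branch passes to Yetunde's issue by representation.
The 1/3 is divided into 3 equal shares of 1/9 among Ebele, Jide, Ronke.
Ebele predeceased; the 1/9 allotted to Ebele's branch passes to Ebele's issue by representation.
The 1/9 is divided into 3 equal shares of 1/27 among Abiodun, Chidinma, Morounke.
Abiodun is living and takes 1/27.
Chidinma is living and takes 1/27.
Morounke is living and takes 1/27.
Jide is living and takes 1/9.
Ronke is living and takes 1/9.
Zainab is living and takes 1/3.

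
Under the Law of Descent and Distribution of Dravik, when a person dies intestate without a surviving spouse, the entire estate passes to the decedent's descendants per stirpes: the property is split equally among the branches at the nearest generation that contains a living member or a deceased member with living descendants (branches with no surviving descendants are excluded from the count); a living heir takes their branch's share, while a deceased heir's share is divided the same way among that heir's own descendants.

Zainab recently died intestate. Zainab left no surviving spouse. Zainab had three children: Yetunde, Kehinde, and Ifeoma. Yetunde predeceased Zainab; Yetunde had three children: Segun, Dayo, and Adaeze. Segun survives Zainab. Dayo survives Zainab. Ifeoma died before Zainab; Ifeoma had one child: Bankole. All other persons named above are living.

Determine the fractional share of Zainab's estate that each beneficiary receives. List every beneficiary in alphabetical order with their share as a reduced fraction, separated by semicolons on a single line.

There is no surviving spouse, so the entire estate passes to Zainab's descendants per stirpes.
The estate is divided into 3 equal shares of 1/3 among Yetunde, Kehinde, Ifeoma.
Yetunde predeceased; the 1/3 allotted to Yetunde's branch passes to Yetunde's issue by representation.
The 1/3 is divided into 3 equal shares of 1/9 among Segun, Dayo, Adaeze.
Segun is living and takes 1/9.
Dayo is living and takes 1/9.
Adaeze is living and takes 1/9.
Kehinde is living and takes 1/3.
Ifeoma predeceased; the 1/3 allotted to Ifeoma's branch passes to Ifeoma's issue by representation.
Bankole is the sole taker at this level and receives the full 1/3.

Adaeze 1/9; Bankole 1/3; Dayo 1/9; Kehinde 1/3; Segun 1/9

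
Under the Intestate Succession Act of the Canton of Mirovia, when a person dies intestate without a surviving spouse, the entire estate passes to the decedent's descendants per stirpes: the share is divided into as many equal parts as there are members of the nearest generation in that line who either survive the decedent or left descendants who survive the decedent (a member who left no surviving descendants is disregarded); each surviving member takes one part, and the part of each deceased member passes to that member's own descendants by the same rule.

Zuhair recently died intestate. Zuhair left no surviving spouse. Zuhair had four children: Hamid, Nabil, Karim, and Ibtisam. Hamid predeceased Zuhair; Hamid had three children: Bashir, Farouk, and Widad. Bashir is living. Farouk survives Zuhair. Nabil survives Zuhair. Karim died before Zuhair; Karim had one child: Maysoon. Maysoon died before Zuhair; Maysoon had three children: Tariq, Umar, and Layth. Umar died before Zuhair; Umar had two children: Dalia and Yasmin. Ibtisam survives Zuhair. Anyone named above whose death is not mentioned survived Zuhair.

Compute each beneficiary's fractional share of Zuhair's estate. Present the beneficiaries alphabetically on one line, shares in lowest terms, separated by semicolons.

Bashir 1/12; Dalia 1/24; Farouk 1/12; Ibtisam 1/4; Layth 1/12; Nabil 1/4; Tariq 1/12; Widad 1/12; Yasmin 1/24

There is no surviving spouse, so the entire estate passes to Zuhair's descendants per stirpes.
The estate is divided into 4 equal shares of 1/4 among Hamid, Nabil, Karim, Ibtisam.
Hamid predeceased; the 1/4 allotted to Hamid's branch passes to Hamid's issue by representation.
The 1/4 is divided into 3 equal shares of 1/12 among Bashir, Farouk, Widad.
Bashir is living and takes 1/12.
Farouk is living and takes 1/12.
Widad is living and takes 1/12.
Nabil is living and takes 1/4.
Karim predeceased; the 1/4 allotted to Karim's branch passes to Karim's issue by representation.
Maysoon's line is the sole branch at this level, so the full 1/4 passes to Maysoon's issue by representation.
The 1/4 is divided into 3 equal shares of 1/12 among Tariq, Umar, Layth.
Tariq is living and takes 1/12.
Umar predeceased; the 1/12 allotted to Umar's branch passes to Umar's issue by representation.
The 1/12 is divided into 2 equal shares of 1/24 among Dalia, Yasmin.
Dalia is living and takes 1/24.
Yasmin is living and takes 1/24.
Layth is living and takes 1/12.
Ibtisam is living and takes 1/4.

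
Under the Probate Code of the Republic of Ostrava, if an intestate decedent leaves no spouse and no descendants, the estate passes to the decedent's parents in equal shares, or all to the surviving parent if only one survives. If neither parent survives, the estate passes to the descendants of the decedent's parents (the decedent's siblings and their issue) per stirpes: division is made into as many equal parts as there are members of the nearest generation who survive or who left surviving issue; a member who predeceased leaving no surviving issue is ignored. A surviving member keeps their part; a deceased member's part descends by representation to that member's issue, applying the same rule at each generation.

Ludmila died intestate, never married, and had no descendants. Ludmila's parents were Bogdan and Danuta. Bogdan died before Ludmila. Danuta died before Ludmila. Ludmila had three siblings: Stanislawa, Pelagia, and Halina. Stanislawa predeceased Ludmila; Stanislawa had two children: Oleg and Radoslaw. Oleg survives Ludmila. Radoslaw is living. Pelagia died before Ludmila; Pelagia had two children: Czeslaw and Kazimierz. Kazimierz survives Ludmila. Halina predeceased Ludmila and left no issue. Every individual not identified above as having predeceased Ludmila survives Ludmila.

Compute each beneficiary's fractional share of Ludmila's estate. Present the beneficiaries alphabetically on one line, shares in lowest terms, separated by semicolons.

Neither parent survives and there are no descendants, so the estate passes to Ludmila's siblings and their issue per stirpes.
Halina left no surviving issue, so that branch lapses and is disregarded.
The estate is divided into 2 equal shares of 1/2 among Stanislawa, Pelagia.
Stanislawa predeceased; the 1/2 allotted to Stanislawa's branch passes to Stanislawa's issue by representation.
The 1/2 is divided into 2 equal shares of 1/4 among Oleg, Radoslaw.
Oleg is living and takes 1/4.
Radoslaw is living and takes 1/4.
Pelagia predeceased; the 1/2 allotted to Pelagia's branch passes to Pelagia's issue by representation.
The 1/2 is divided into 2 equal shares of 1/4 among Czeslaw, Kazimierz.
Czeslaw is living and takes 1/4.
Kazimierz is living and takes 1/4.

Czeslaw 1/4; Kazimierz 1/4; Oleg 1/4; Radoslaw 1/4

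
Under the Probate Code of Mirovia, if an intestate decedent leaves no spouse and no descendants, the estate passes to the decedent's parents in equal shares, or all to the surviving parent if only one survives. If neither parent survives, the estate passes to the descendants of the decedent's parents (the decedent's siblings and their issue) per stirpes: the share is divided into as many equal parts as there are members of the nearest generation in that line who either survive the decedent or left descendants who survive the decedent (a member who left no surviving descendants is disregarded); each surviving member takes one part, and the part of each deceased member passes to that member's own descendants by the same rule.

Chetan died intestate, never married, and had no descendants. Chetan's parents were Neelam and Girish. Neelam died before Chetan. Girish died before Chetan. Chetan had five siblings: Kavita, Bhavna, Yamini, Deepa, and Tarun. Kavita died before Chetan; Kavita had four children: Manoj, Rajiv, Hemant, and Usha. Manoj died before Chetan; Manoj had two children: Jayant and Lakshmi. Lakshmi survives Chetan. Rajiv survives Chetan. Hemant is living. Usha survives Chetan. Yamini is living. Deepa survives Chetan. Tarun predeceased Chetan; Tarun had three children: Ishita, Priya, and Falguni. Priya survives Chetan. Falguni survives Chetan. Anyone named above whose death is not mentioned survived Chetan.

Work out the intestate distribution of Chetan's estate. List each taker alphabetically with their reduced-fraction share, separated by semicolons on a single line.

Bhavna 1/5; Deepa 1/5; Falguni 1/15; Hemant 1/20; Ishita 1/15; Jayant 1/40; Lakshmi 1/40; Priya 1/15; Rajiv 1/20; Usha 1/20; Yamini 1/5

Neither parent survives and there are no descendants, so the estate passes to Chetan's siblings and their issue per stirpes.
The estate is divided into 5 equal shares of 1/5 among Kavita, Bhavna, Yamini, Deepa, Tarun.
Kavita predeceased; the 1/5 allotted to Kavita's branch passes to Kavita's issue by representation.
The 1/5 is divided into 4 equal shares of 1/20 among Manoj, Rajiv, Hemant, Usha.
Manoj predeceased; the 1/20 allotted to Manoj's branch passes to Manoj's issue by representation.
The 1/20 is divided into 2 equal shares of 1/40 among Jayant, Lakshmi.
Jayant is living and takes 1/40.
Lakshmi is living and takes 1/40.
Rajiv is living and takes 1/20.
Hemant is living and takes 1/20.
Usha is living and takes 1/20.
Bhavna is living and takes 1/5.
Yamini is living and takes 1/5.
Deepa is living and takes 1/5.
Tarun predeceased; the 1/5 allotted to Tarun's branch passes to Tarun's issue by representation.
The 1/5 is divided into 3 equal shares of 1/15 among Ishita, Priya, Falguni.
Ishita is living and takes 1/15.
Priya is living and takes 1/15.
Falguni is living and takes 1/15.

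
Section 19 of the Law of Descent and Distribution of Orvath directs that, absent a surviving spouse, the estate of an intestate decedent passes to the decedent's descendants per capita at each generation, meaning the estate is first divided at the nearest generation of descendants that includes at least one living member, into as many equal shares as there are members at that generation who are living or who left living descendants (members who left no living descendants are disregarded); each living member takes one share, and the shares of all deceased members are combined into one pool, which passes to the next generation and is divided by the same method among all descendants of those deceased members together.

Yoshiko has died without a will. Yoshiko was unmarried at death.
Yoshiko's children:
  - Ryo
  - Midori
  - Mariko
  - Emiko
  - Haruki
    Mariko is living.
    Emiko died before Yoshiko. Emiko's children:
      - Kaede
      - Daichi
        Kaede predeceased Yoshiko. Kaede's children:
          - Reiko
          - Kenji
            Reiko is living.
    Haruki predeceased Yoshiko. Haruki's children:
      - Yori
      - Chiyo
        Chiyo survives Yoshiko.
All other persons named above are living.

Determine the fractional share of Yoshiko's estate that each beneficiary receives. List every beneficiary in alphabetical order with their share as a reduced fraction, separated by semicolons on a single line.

Chiyo 1/10; Daichi 1/10; Kenji 1/20; Mariko 1/5; Midori 1/5; Reiko 1/20; Ryo 1/5; Yori 1/10

There is no surviving spouse, so the entire estate passes to Yoshiko's descendants per capita at each generation.
At generation 1 (Ryo, Midori, Mariko, Emiko, Haruki) there are 5 shares of (1)/5 = 1/5 each.
Living: Ryo, Midori, and Mariko — each takes 1/5.
Deceased: Emiko and Haruki. Their combined 2/5 is pooled and carried to generation 2.
At generation 2 (Kaede, Daichi, Yori, Chiyo) there are 4 shares of (2/5)/4 = 1/10 each.
Living: Daichi, Yori, and Chiyo — each takes 1/10.
Deceased: Kaede. That 1/10 share is carried to generation 3.
At generation 3 (Reiko, Kenji) there are 2 shares of (1/10)/2 = 1/20 each.
Living: Reiko and Kenji — each takes 1/20.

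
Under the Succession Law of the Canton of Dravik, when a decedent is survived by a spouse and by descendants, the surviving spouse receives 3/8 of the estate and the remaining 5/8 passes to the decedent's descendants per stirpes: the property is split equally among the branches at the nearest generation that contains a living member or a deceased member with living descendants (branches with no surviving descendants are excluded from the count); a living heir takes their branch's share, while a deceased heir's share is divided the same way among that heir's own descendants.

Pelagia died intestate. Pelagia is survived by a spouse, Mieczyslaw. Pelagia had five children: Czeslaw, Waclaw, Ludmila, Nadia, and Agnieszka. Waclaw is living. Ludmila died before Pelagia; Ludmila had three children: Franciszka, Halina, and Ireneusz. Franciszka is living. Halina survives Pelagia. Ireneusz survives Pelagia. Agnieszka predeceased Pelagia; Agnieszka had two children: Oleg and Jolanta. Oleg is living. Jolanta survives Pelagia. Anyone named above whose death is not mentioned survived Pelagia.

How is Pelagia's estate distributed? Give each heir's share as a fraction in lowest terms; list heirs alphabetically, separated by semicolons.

Mieczyslaw, as surviving spouse, takes 3/8.
The remaining 5/8 passes to Pelagia's descendants per stirpes.
The 5/8 is divided into 5 equal shares of 1/8 among Czeslaw, Waclaw, Ludmila, Nadia, Agnieszka.
Czeslaw is living and takes 1/8.
Waclaw is living and takes 1/8.
Ludmila predeceased; the 1/8 allotted to Ludmila's branch passes to Ludmila's issue by representation.
The 1/8 is divided into 3 equal shares of 1/24 among Franciszka, Halina, Ireneusz.
Franciszka is living and takes 1/24.
Halina is living and takes 1/24.
Ireneusz is living and takes 1/24.
Nadia is living and takes 1/8.
Agnieszka predeceased; the 1/8 allotted to Agnieszka's branch passes to Agnieszka's issue by representation.
The 1/8 is divided into 2 equal shares of 1/16 among Oleg, Jolanta.
Oleg is living and takes 1/16.
Jolanta is living and takes 1/16.

Czeslaw 1/8; Franciszka 1/24; Halina 1/24; Ireneusz 1/24; Jolanta 1/16; Mieczyslaw 3/8; Nadia 1/8; Oleg 1/16; Waclaw 1/8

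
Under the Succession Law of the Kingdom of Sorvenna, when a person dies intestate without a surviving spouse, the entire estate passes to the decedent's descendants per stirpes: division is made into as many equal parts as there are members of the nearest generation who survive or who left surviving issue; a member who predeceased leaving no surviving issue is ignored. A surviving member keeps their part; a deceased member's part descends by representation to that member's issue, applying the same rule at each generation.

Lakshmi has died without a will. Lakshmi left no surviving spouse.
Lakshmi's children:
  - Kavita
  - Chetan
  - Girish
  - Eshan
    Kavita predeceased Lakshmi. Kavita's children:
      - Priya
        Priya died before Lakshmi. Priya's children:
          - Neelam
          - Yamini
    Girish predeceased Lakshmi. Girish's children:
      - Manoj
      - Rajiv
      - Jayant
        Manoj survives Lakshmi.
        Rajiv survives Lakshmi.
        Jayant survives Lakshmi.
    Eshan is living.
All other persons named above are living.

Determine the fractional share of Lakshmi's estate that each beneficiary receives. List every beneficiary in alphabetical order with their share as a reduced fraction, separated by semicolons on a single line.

There is no surviving spouse, so the entire estate passes to Lakshmi's descendants per stirpes.
The estate is divided into 4 equal shares of 1/4 among Kavita, Chetan, Girish, Eshan.
Kavita predeceased; the 1/4 allotted to Kavita's branch passes to Kavita's issue by representation.
Priya's line is the sole branch at this level, so the full 1/4 passes to Priya's issue by representation.
The 1/4 is divided into 2 equal shares of 1/8 among Neelam, Yamini.
Neelam is living and takes 1/8.
Yamini is living and takes 1/8.
Chetan is living and takes 1/4.
Girish predeceased; the 1/4 allotted to Girish's branch passes to Girish's issue by representation.
The 1/4 is divided into 3 equal shares of 1/12 among Manoj, Rajiv, Jayant.
Manoj is living and takes 1/12.
Rajiv is living and takes 1/12.
Jayant is living and takes 1/12.
Eshan is living and takes 1/4.

Chetan 1/4; Eshan 1/4; Jayant 1/12; Manoj 1/12; Neelam 1/8; Rajiv 1/12; Yamini 1/8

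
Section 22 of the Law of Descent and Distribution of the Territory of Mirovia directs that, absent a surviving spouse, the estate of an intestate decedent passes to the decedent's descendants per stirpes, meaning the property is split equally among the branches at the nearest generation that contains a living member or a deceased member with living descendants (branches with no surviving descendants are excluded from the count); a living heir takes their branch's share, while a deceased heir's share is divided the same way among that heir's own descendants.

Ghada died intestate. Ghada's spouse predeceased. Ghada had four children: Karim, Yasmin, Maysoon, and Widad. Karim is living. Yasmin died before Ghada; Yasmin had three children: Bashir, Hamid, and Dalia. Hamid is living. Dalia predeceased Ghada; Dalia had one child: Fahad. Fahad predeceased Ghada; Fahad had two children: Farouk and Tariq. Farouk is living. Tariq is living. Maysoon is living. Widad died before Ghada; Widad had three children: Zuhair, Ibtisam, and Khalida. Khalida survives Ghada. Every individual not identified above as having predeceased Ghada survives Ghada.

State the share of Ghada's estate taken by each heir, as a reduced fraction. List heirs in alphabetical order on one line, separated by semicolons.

Bashir 1/12; Farouk 1/24; Hamid 1/12; Ibtisam 1/12; Karim 1/4; Khalida 1/12; Maysoon 1/4; Tariq 1/24; Zuhair 1/12

There is no surviving spouse, so the entire estate passes to Ghada's descendants per stirpes.
The estate is divided into 4 equal shares of 1/4 among Karim, Yasmin, Maysoon, Widad.
Karim is living and takes 1/4.
Yasmin predeceased; the 1/4 allotted to Yasmin's branch passes to Yasmin's issue by representation.
The 1/4 is divided into 3 equal shares of 1/12 among Bashir, Hamid, Dalia.
Bashir is living and takes 1/12.
Hamid is living and takes 1/12.
Dalia predeceased; the 1/12 allotted to Dalia's branch passes to Dalia's issue by representation.
Fahad's line is the sole branch at this level, so the full 1/12 passes to Fahad's issue by representation.
The 1/12 is divided into 2 equal shares of 1/24 among Farouk, Tariq.
Farouk is living and takes 1/24.
Tariq is living and takes 1/24.
Maysoon is living and takes 1/4.
Widad predeceased; the 1/4 allotted to Widad's branch passes to Widad's issue by representation.
The 1/4 is divided into 3 equal shares of 1/12 among Zuhair, Ibtisam, Khalida.
Zuhair is living and takes 1/12.
Ibtisam is living and takes 1/12.
Khalida is living and takes 1/12.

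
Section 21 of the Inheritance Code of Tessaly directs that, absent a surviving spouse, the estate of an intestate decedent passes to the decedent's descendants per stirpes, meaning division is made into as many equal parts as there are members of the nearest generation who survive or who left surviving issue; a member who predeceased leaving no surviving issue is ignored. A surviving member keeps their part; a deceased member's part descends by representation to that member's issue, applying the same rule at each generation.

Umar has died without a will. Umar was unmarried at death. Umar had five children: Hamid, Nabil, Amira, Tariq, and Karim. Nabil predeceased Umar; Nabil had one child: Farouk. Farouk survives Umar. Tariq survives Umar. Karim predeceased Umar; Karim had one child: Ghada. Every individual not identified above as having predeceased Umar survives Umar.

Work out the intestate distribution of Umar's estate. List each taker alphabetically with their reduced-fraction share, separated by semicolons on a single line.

Amira 1/5; Farouk 1/5; Ghada 1/5; Hamid 1/5; Tariq 1/5

There is no surviving spouse, so the entire estate passes to Umar's descendants per stirpes.
The estate is divided into 5 equal shares of 1/5 among Hamid, Nabil, Amira, Tariq, Karim.
Hamid is living and takes 1/5.
Nabil predeceased; the 1/5 allotted to Nabil's branch passes to Nabil's issue by representation.
Farouk is the sole taker at this level and receives the full 1/5.
Amira is living and takes 1/5.
Tariq is living and takes 1/5.
Karim predeceased; the 1/5 allotted to Karim's branch passes to Karim's issue by representation.
Ghada is the sole taker at this level and receives the full 1/5.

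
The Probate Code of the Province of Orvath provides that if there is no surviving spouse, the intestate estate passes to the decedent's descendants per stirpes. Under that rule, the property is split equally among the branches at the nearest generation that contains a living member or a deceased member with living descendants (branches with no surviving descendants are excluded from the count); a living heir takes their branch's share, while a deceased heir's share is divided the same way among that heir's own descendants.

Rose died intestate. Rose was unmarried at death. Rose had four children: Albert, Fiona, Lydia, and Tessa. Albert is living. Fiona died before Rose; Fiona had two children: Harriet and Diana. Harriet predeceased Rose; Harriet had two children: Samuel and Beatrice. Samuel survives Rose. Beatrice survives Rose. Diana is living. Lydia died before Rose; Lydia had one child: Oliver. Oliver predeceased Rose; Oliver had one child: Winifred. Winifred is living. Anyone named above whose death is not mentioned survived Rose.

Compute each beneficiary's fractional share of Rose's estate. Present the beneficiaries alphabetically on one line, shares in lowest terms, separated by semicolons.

Albert 1/4; Beatrice 1/16; Diana 1/8; Samuel 1/16; Tessa 1/4; Winifred 1/4

There is no surviving spouse, so the entire estate passes to Rose's descendants per stirpes.
The estate is divided into 4 equal shares of 1/4 among Albert, Fiona, Lydia, Tessa.
Albert is living and takes 1/4.
Fiona predeceased; the 1/4 allotted to Fiona's branch passes to Fiona's issue by representation.
The 1/4 is divided into 2 equal shares of 1/8 among Harriet, Diana.
Harriet predeceased; the 1/8 allotted to Harriet's branch passes to Harriet's issue by representation.
The 1/8 is divided into 2 equal shares of 1/16 among Samuel, Beatrice.
Samuel is living and takes 1/16.
Beatrice is living and takes 1/16.
Diana is living and takes 1/8.
Lydia predeceased; the 1/4 allotted to Lydia's branch passes to Lydia's issue by representation.
Oliver's line is the sole branch at this level, so the full 1/4 passes to Oliver's issue by representation.
Winifred is the sole taker at this level and receives the full 1/4.
Tessa is living and takes 1/4.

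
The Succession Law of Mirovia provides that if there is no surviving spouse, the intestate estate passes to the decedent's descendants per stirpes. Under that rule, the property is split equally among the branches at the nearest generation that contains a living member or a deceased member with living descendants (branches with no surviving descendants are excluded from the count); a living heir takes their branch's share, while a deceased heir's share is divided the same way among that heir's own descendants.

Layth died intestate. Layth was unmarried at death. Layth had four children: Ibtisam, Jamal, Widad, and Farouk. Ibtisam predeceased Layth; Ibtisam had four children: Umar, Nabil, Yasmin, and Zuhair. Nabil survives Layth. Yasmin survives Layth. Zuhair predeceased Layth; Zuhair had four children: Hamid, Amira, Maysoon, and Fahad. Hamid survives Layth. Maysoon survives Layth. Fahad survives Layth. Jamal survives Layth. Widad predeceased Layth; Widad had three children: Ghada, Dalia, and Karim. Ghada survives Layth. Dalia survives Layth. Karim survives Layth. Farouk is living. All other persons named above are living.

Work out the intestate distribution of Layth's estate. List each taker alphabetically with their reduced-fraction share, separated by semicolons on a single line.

There is no surviving spouse, so the entire estate passes to Layth's descendants per stirpes.
The estate is divided into 4 equal shares of 1/4 among Ibtisam, Jamal, Widad, Farouk.
Ibtisam predeceased; the 1/4 allotted to Ibtisam's branch passes to Ibtisam's issue by representation.
The 1/4 is divided into 4 equal shares of 1/16 among Umar, Nabil, Yasmin, Zuhair.
Umar is living and takes 1/16.
Nabil is living and takes 1/16.
Yasmin is living and takes 1/16.
Zuhair predeceased; the 1/16 allotted to Zuhair's branch passes to Zuhair's issue by representation.
The 1/16 is divided into 4 equal shares of 1/64 among Hamid, Amira, Maysoon, Fahad.
Hamid is living and takes 1/64.
Amira is living and takes 1/64.
Maysoon is living and takes 1/64.
Fahad is living and takes 1/64.
Jamal is living and takes 1/4.
Widad predeceased; the 1/4 allotted to Widad's branch passes to Widad's issue by representation.
The 1/4 is divided into 3 equal shares of 1/12 among Ghada, Dalia, Karim.
Ghada is living and takes 1/12.
Dalia is living and takes 1/12.
Karim is living and takes 1/12.
Farouk is living and takes 1/4.

Amira 1/64; Dalia 1/12; Fahad 1/64; Farouk 1/4; Ghada 1/12; Hamid 1/64; Jamal 1/4; Karim 1/12; Maysoon 1/64; Nabil 1/16; Umar 1/16; Yasmin 1/16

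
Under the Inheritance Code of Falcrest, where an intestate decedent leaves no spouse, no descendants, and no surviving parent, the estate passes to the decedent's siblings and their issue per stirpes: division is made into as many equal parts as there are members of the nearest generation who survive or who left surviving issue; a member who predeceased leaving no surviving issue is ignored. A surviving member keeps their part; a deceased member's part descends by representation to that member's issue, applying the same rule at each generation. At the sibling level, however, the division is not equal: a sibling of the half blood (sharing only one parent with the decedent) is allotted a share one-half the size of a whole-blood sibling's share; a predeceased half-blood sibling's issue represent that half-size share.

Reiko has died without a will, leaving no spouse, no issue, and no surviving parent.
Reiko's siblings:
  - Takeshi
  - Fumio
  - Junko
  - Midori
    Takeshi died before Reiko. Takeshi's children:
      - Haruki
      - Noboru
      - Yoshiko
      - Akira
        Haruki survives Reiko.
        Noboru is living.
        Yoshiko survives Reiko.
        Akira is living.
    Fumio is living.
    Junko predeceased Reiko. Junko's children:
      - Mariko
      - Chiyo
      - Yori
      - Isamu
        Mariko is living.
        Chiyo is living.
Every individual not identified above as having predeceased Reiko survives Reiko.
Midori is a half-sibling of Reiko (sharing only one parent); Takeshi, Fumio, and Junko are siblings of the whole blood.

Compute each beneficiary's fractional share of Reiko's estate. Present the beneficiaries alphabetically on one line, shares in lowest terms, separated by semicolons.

Akira 1/14; Chiyo 1/14; Fumio 2/7; Haruki 1/14; Isamu 1/14; Mariko 1/14; Midori 1/7; Noboru 1/14; Yori 1/14; Yoshiko 1/14

No spouse, descendants, or parent survives, so the estate passes to Reiko's siblings per stirpes.
Half-blood siblings count for one-half the weight of whole-blood siblings at the initial division.
Dividing 1 in proportion to weights (total weight 7/2): Takeshi (weight 1) → 2/7; Fumio (weight 1) → 2/7; Junko (weight 1) → 2/7; Midori (weight 1/2) → 1/7.
Takeshi predeceased; the 2/7 allotted to Takeshi's branch passes to Takeshi's issue by representation.
The 2/7 is divided into 4 equal shares of 1/14 among Haruki, Noboru, Yoshiko, Akira.
Haruki is living and takes 1/14.
Noboru is living and takes 1/14.
Yoshiko is living and takes 1/14.
Akira is living and takes 1/14.
Fumio is living and takes 2/7.
Junko predeceased; the 2/7 allotted to Junko's branch passes to Junko's issue by representation.
The 2/7 is divided into 4 equal shares of 1/14 among Mariko, Chiyo, Yori, Isamu.
Mariko is living and takes 1/14.
Chiyo is living and takes 1/14.
Yori is living and takes 1/14.
Isamu is living and takes 1/14.
Midori is living and takes 1/7.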